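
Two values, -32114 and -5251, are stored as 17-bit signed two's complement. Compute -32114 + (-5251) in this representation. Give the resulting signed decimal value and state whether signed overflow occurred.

-37365; no overflow

-32114 → 11000001010001110
-5251 → 11110101101111101
  11000001010001110
+ 11110101101111101
= 10110111000001011  (discard carry-out 1)
Result 10110111000001011: MSB = 1 → 93707 − 131072 = -37365.
Both addends are negative and so is the stored result: no signed overflow.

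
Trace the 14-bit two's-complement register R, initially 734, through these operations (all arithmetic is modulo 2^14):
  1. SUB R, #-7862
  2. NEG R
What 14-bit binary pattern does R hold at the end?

Start: R = 734 = 00001011011110.
R = 734 − (-7862) = 8596; wraps to -7788 = 10000110010100
R = −(-7788) = 7788 = 01111001101100

01111001101100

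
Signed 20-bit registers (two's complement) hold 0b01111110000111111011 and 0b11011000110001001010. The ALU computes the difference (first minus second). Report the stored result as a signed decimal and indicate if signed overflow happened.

-371279; overflow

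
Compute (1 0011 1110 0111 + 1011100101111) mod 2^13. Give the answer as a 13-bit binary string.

0101100010110

  1001111100111
+ 1011100101111
= 0101100010110  (discard carry-out 1)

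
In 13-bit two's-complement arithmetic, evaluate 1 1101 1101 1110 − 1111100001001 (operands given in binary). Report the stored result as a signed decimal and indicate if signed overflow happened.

1 1101 1101 1110 → 1110111011110 = -546 (signed)
1111100001001 = -247 (signed)
Subtract via negate-and-add: invert 1111100001001 + 1 = 0000011110111 (i.e. 247).
  1110111011110
+ 0000011110111
= 1111011010101
Result 1111011010101: MSB = 1 → 7893 − 8192 = -299.
Addends (after negating the subtrahend) have opposite signs, so signed overflow cannot occur.

-299; no overflow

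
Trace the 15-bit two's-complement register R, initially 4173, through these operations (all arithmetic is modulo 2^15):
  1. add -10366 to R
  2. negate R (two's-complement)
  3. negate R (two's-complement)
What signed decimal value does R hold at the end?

Start: R = 4173 = 001000001001101.
R = 4173 + (-10366) = -6193 = 110011111001111
R = −(-6193) = 6193 = 001100000110001
R = −(6193) = -6193 = 110011111001111

-6193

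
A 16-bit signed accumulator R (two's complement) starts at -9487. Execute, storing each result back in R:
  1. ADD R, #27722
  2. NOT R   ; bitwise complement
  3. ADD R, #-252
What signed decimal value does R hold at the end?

-18488

Start: R = -9487 = 1101101011110001.
R = -9487 + 27722 = 18235 = 0100011100111011
R = NOT 0100011100111011 = 1011100011000100 = -18236
R = -18236 + (-252) = -18488 = 1011011111001000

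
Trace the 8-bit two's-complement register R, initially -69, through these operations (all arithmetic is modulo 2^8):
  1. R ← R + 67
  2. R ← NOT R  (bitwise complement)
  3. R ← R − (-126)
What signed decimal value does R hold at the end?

127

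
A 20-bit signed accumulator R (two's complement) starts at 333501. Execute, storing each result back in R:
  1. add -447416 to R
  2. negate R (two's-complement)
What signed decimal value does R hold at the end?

Start: R = 333501 = 01010001011010111101.
R = 333501 + (-447416) = -113915 = 11100100001100000101
R = −(-113915) = 113915 = 00011011110011111011

113915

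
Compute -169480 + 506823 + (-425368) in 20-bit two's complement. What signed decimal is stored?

-88025

-169480 + 506823 = 337343 (01010010010110111111)
337343 + (-425368) = -88025 (11101010100000100111)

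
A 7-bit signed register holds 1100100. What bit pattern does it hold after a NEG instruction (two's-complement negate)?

Invert: 0011011. Add 1: 0011100.
Check: 1100100 = -28, 0011100 = 28.

0011100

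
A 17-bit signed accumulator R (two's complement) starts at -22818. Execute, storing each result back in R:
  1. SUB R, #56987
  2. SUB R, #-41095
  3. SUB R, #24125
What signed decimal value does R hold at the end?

-62835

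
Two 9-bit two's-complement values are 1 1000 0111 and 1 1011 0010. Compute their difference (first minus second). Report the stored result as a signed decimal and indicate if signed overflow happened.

1 1000 0111 → 110000111 = -121 (signed)
1 1011 0010 → 110110010 = -78 (signed)
Subtract via negate-and-add: invert 110110010 + 1 = 001001110 (i.e. 78).
  110000111
+ 001001110
= 111010101
Result 111010101: MSB = 1 → 469 − 512 = -43.
Addends (after negating the subtrahend) have opposite signs, so signed overflow cannot occur.

-43; no overflow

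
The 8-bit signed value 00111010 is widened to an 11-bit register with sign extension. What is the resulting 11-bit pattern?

MSB of 00111010 is 0; replicate it into the new high bits.
000|00111010 → 00000111010 (still 58).

00000111010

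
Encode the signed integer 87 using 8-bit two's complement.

87 is non-negative, so write it directly in 8 bits: 01010111.

01010111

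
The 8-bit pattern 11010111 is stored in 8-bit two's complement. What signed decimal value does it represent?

MSB is 1, so the value is negative.
Invert: 00101000. Add 1: 00101001 = 41. So the value is −41.

-41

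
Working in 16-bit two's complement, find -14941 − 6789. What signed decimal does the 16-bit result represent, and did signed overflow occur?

-21730; no overflow

-14941 → 1100010110100011
6789 → 0001101010000101
Subtract via negate-and-add: invert 0001101010000101 + 1 = 1110010101111011 (i.e. -6789).
  1100010110100011
+ 1110010101111011
= 1010101100011110  (discard carry-out 1)
Result 1010101100011110: MSB = 1 → 43806 − 65536 = -21730.
Both addends (after negating the subtrahend) are negative and so is the stored result: no signed overflow.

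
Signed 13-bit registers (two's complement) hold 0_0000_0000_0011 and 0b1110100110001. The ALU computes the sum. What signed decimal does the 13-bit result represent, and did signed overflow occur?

-716; no overflow

0_0000_0000_0011 → 0000000000011 = 3 (signed)
0b1110100110001 → 1110100110001 = -719 (signed)
  0000000000011
+ 1110100110001
= 1110100110100
Result 1110100110100: MSB = 1 → 7476 − 8192 = -716.
Addends have opposite signs, so signed overflow cannot occur.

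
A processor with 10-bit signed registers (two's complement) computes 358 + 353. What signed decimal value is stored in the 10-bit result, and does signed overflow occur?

-313; overflow

358 → 0101100110
353 → 0101100001
  0101100110
+ 0101100001
= 1011000111
Result 1011000111: MSB = 1 → 711 − 1024 = -313.
Both addends are non-negative but the stored result is negative: signed overflow. The true value 358 + 353 = 711 lies outside [-512, 511].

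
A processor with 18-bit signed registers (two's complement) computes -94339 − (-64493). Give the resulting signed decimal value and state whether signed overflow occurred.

-29846; no overflow

-94339 → 101000111101111101
-64493 → 110000010000010011
Subtract via negate-and-add: invert 110000010000010011 + 1 = 001111101111101101 (i.e. 64493).
  101000111101111101
+ 001111101111101101
= 111000101101101010
Result 111000101101101010: MSB = 1 → 232298 − 262144 = -29846.
Addends (after negating the subtrahend) have opposite signs, so signed overflow cannot occur.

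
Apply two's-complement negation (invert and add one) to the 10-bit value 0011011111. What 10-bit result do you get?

Invert: 1100100000. Add 1: 1100100001.
Check: 0011011111 = 223, 1100100001 = -223.

1100100001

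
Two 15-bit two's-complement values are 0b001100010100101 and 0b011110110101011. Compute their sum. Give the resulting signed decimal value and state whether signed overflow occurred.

-10672; overflow

0b001100010100101 → 001100010100101 = 6309 (signed)
0b011110110101011 → 011110110101011 = 15787 (signed)
  001100010100101
+ 011110110101011
= 101011001010000
Result 101011001010000: MSB = 1 → 22096 − 32768 = -10672.
Both addends are non-negative but the stored result is negative: signed overflow. The true value 6309 + 15787 = 22096 lies outside [-16384, 16383].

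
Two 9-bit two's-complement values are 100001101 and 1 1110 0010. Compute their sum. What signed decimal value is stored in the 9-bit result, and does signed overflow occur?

100001101 = -243 (signed)
1 1110 0010 → 111100010 = -30 (signed)
  100001101
+ 111100010
= 011101111  (discard carry-out 1)
Result 011101111: MSB = 0 → value 239.
Both addends are negative but the stored result is non-negative: signed overflow. The true value -243 + (-30) = -273 lies outside [-256, 255].

239; overflow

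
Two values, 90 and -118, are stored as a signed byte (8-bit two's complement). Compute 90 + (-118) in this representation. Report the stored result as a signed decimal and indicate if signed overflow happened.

90 → 01011010
-118 → 10001010
  01011010
+ 10001010
= 11100100
Result 11100100: MSB = 1 → 228 − 256 = -28.
Addends have opposite signs, so signed overflow cannot occur.

-28; no overflow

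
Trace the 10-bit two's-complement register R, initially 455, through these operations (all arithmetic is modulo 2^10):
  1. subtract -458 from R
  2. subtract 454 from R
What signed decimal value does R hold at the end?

Start: R = 455 = 0111000111.
R = 455 − (-458) = 913; wraps to -111 = 1110010001
R = -111 − 454 = -565; wraps to 459 = 0111001011

459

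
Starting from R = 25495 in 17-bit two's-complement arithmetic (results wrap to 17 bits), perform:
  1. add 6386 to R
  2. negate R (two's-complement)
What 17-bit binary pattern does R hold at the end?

11000001101110111

Start: R = 25495 = 00110001110010111.
R = 25495 + 6386 = 31881 = 00111110010001001
R = −(31881) = -31881 = 11000001101110111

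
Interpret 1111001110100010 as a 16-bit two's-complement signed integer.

-3166

MSB is 1, so the value is negative.
Invert: 0000110001011101. Add 1: 0000110001011110 = 3166. So the value is −3166.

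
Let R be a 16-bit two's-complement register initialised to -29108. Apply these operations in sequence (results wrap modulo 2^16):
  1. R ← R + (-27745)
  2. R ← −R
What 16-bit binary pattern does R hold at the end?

1101111000010101

Start: R = -29108 = 1000111001001100.
R = -29108 + (-27745) = -56853; wraps to 8683 = 0010000111101011
R = −(8683) = -8683 = 1101111000010101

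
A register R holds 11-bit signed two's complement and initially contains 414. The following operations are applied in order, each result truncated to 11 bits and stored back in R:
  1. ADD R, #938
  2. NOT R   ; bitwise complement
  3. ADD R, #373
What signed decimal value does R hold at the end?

Start: R = 414 = 00110011110.
R = 414 + 938 = 1352; wraps to -696 = 10101001000
R = NOT 10101001000 = 01010110111 = 695
R = 695 + 373 = 1068; wraps to -980 = 10000101100

-980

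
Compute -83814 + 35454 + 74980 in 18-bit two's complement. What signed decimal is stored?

26620

-83814 + 35454 = -48360 (110100001100011000)
-48360 + 74980 = 26620 (000110011111111100)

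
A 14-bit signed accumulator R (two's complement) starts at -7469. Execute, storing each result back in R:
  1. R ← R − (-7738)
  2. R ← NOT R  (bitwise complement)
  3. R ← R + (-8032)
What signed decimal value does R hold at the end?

Start: R = -7469 = 10001011010011.
R = -7469 − (-7738) = 269 = 00000100001101
R = NOT 00000100001101 = 11111011110010 = -270
R = -270 + (-8032) = -8302; wraps to 8082 = 01111110010010

8082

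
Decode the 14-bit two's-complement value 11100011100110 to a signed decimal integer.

-1818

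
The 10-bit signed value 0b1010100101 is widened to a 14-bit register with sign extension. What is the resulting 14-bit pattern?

11111010100101

MSB of 1010100101 is 1; replicate it into the new high bits.
1111|1010100101 → 11111010100101 (still -347).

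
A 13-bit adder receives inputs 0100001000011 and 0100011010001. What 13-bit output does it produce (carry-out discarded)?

  0100001000011
+ 0100011010001
= 1000100010100

1000100010100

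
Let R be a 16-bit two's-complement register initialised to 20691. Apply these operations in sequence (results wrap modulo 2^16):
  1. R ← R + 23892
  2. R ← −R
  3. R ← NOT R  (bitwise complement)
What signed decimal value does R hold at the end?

-20954

Start: R = 20691 = 0101000011010011.
R = 20691 + 23892 = 44583; wraps to -20953 = 1010111000100111
R = −(-20953) = 20953 = 0101000111011001
R = NOT 0101000111011001 = 1010111000100110 = -20954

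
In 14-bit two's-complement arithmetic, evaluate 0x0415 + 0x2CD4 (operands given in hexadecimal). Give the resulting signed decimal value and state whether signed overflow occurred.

0x0415 = 00010000010101 = 1045 (signed)
0x2CD4 = 10110011010100 = -4908 (signed)
  00010000010101
+ 10110011010100
= 11000011101001
Result 11000011101001: MSB = 1 → 12521 − 16384 = -3863.
Addends have opposite signs, so signed overflow cannot occur.

-3863; no overflow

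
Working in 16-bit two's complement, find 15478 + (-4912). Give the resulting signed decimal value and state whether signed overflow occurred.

15478 → 0011110001110110
-4912 → 1110110011010000
  0011110001110110
+ 1110110011010000
= 0010100101000110  (discard carry-out 1)
Result 0010100101000110: MSB = 0 → value 10566.
Addends have opposite signs, so signed overflow cannot occur.

10566; no overflow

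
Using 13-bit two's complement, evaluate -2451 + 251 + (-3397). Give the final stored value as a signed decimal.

2595

-2451 + 251 = -2200 (1011101101000)
-2200 + (-3397) = -5597 → wraps to 2595 (0101000100011)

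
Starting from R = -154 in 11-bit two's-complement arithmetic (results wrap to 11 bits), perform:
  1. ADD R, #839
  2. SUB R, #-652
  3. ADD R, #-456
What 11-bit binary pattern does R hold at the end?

01101110001

Start: R = -154 = 11101100110.
R = -154 + 839 = 685 = 01010101101
R = 685 − (-652) = 1337; wraps to -711 = 10100111001
R = -711 + (-456) = -1167; wraps to 881 = 01101110001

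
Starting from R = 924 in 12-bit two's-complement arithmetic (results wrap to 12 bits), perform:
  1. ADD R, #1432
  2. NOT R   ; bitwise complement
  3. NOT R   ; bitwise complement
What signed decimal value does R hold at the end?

-1740

Start: R = 924 = 001110011100.
R = 924 + 1432 = 2356; wraps to -1740 = 100100110100
R = NOT 100100110100 = 011011001011 = 1739
R = NOT 011011001011 = 100100110100 = -1740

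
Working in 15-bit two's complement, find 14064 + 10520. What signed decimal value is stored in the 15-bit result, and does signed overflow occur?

14064 → 011011011110000
10520 → 010100100011000
  011011011110000
+ 010100100011000
= 110000000001000
Result 110000000001000: MSB = 1 → 24584 − 32768 = -8184.
Both addends are non-negative but the stored result is negative: signed overflow. The true value 14064 + 10520 = 24584 lies outside [-16384, 16383].

-8184; overflow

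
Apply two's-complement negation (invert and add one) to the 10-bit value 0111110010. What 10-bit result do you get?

1000001110

Invert: 1000001101. Add 1: 1000001110.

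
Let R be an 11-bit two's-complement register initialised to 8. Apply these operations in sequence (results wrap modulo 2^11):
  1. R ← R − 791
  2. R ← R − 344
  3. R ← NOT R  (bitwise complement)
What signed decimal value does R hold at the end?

Start: R = 8 = 00000001000.
R = 8 − 791 = -783 = 10011110001
R = -783 − 344 = -1127; wraps to 921 = 01110011001
R = NOT 01110011001 = 10001100110 = -922

-922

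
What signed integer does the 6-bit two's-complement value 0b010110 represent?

22

MSB is 0, so the value is non-negative: 010110 = 22.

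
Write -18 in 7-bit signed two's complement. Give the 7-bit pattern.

|-18| = 18 = 0010010 in 7 bits.
Invert the bits: 1101101. Add 1: 1101110.
Check: 1101110 reads as 110 − 128 = -18.

1101110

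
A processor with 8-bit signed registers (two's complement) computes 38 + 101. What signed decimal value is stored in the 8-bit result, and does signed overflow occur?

-117; overflow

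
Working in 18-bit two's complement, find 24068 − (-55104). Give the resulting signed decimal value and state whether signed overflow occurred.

79172; no overflow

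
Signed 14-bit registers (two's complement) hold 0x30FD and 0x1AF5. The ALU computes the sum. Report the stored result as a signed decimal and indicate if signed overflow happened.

0x30FD = 11000011111101 = -3843 (signed)
0x1AF5 = 01101011110101 = 6901 (signed)
  11000011111101
+ 01101011110101
= 00101111110010  (discard carry-out 1)
Result 00101111110010: MSB = 0 → value 3058.
Addends have opposite signs, so signed overflow cannot occur.

3058; no overflow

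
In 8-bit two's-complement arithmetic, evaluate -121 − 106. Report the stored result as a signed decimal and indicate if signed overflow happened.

29; overflow

-121 → 10000111
106 → 01101010
Subtract via negate-and-add: invert 01101010 + 1 = 10010110 (i.e. -106).
  10000111
+ 10010110
= 00011101  (discard carry-out 1)
Result 00011101: MSB = 0 → value 29.
Both addends (after negating the subtrahend) are negative but the stored result is non-negative: signed overflow. The true value -121 − 106 = -227 lies outside [-128, 127].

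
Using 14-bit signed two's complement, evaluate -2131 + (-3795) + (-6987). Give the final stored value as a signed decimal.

-2131 + (-3795) = -5926 (10100011011010)
-5926 + (-6987) = -12913 → wraps to 3471 (00110110001111)

3471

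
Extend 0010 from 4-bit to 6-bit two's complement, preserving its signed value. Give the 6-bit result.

MSB of 0010 is 0; replicate it into the new high bits.
00|0010 → 000010 (still 2).

000010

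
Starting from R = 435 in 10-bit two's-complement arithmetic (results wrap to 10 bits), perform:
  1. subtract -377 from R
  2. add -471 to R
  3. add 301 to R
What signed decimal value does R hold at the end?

-382

Start: R = 435 = 0110110011.
R = 435 − (-377) = 812; wraps to -212 = 1100101100
R = -212 + (-471) = -683; wraps to 341 = 0101010101
R = 341 + 301 = 642; wraps to -382 = 1010000010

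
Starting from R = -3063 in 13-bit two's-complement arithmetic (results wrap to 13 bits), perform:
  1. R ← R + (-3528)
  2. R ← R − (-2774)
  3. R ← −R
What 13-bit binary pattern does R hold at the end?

Start: R = -3063 = 1010000001001.
R = -3063 + (-3528) = -6591; wraps to 1601 = 0011001000001
R = 1601 − (-2774) = 4375; wraps to -3817 = 1000100010111
R = −(-3817) = 3817 = 0111011101001

0111011101001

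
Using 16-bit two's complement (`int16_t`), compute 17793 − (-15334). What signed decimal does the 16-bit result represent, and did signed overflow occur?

-32409; overflow

17793 → 0100010110000001
-15334 → 1100010000011010
Subtract via negate-and-add: invert 1100010000011010 + 1 = 0011101111100110 (i.e. 15334).
  0100010110000001
+ 0011101111100110
= 1000000101100111
Result 1000000101100111: MSB = 1 → 33127 − 65536 = -32409.
Both addends (after negating the subtrahend) are non-negative but the stored result is negative: signed overflow. The true value 17793 − (-15334) = 33127 lies outside [-32768, 32767].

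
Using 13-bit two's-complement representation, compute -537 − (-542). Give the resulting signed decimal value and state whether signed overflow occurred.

-537 → 1110111100111
-542 → 1110111100010
Subtract via negate-and-add: invert 1110111100010 + 1 = 0001000011110 (i.e. 542).
  1110111100111
+ 0001000011110
= 0000000000101  (discard carry-out 1)
Result 0000000000101: MSB = 0 → value 5.
Addends (after negating the subtrahend) have opposite signs, so signed overflow cannot occur.

5; no overflow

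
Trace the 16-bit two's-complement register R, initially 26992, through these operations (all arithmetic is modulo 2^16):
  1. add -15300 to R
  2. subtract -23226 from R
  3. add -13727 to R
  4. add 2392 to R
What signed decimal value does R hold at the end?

Start: R = 26992 = 0110100101110000.
R = 26992 + (-15300) = 11692 = 0010110110101100
R = 11692 − (-23226) = 34918; wraps to -30618 = 1000100001100110
R = -30618 + (-13727) = -44345; wraps to 21191 = 0101001011000111
R = 21191 + 2392 = 23583 = 0101110000011111

23583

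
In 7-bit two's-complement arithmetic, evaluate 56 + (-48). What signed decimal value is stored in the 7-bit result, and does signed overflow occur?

8; no overflow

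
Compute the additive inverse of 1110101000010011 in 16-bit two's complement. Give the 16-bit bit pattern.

0001010111101101

Invert: 0001010111101100. Add 1: 0001010111101101.
Check: 1110101000010011 = -5613, 0001010111101101 = 5613.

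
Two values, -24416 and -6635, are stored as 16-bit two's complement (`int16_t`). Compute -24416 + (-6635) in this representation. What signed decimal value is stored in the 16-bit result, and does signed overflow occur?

-24416 → 1010000010100000
-6635 → 1110011000010101
  1010000010100000
+ 1110011000010101
= 1000011010110101  (discard carry-out 1)
Result 1000011010110101: MSB = 1 → 34485 − 65536 = -31051.
Both addends are negative and so is the stored result: no signed overflow.

-31051; no overflow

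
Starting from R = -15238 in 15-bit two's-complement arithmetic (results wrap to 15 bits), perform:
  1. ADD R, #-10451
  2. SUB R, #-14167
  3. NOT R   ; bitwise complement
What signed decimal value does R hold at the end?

11521

Start: R = -15238 = 100010001111010.
R = -15238 + (-10451) = -25689; wraps to 7079 = 001101110100111
R = 7079 − (-14167) = 21246; wraps to -11522 = 101001011111110
R = NOT 101001011111110 = 010110100000001 = 11521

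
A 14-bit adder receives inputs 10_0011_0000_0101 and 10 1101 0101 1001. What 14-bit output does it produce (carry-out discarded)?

01000001011110

  10001100000101
+ 10110101011001
= 01000001011110  (discard carry-out 1)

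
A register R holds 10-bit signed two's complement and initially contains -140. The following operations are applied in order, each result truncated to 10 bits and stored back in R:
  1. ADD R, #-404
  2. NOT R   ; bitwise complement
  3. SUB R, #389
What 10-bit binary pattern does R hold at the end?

0010011010

Start: R = -140 = 1101110100.
R = -140 + (-404) = -544; wraps to 480 = 0111100000
R = NOT 0111100000 = 1000011111 = -481
R = -481 − 389 = -870; wraps to 154 = 0010011010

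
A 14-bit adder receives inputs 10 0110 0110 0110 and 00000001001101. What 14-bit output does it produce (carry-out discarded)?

  10011001100110
+ 00000001001101
= 10011010110011

10011010110011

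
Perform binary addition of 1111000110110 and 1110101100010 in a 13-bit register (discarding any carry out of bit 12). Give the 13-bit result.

1101110011000

  1111000110110
+ 1110101100010
= 1101110011000  (discard carry-out 1)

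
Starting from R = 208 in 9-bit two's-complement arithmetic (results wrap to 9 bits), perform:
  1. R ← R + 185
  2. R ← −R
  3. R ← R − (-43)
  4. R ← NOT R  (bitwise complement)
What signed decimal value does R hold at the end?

-163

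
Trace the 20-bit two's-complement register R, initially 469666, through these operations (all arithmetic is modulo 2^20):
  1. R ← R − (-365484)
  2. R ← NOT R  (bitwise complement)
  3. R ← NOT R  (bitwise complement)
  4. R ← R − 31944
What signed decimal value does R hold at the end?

-245370

Start: R = 469666 = 01110010101010100010.
R = 469666 − (-365484) = 835150; wraps to -213426 = 11001011111001001110
R = NOT 11001011111001001110 = 00110100000110110001 = 213425
R = NOT 00110100000110110001 = 11001011111001001110 = -213426
R = -213426 − 31944 = -245370 = 11000100000110000110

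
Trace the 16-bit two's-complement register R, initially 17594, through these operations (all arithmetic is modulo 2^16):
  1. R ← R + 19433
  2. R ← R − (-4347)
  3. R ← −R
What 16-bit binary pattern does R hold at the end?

0101111001100010

Start: R = 17594 = 0100010010111010.
R = 17594 + 19433 = 37027; wraps to -28509 = 1001000010100011
R = -28509 − (-4347) = -24162 = 1010000110011110
R = −(-24162) = 24162 = 0101111001100010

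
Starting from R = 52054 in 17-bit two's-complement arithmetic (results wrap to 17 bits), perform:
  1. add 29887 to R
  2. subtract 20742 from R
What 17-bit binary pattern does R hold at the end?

01110111100001111

Start: R = 52054 = 01100101101010110.
R = 52054 + 29887 = 81941; wraps to -49131 = 10100000000010101
R = -49131 − 20742 = -69873; wraps to 61199 = 01110111100001111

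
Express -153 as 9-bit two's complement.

|-153| = 153 = 010011001 in 9 bits.
Invert the bits: 101100110. Add 1: 101100111.

101100111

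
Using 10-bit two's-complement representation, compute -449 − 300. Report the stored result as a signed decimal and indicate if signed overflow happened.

-449 → 1000111111
300 → 0100101100
Subtract via negate-and-add: invert 0100101100 + 1 = 1011010100 (i.e. -300).
  1000111111
+ 1011010100
= 0100010011  (discard carry-out 1)
Result 0100010011: MSB = 0 → value 275.
Both addends (after negating the subtrahend) are negative but the stored result is non-negative: signed overflow. The true value -449 − 300 = -749 lies outside [-512, 511].

275; overflow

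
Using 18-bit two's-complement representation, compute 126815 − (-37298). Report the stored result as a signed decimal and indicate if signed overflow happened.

-98031; overflow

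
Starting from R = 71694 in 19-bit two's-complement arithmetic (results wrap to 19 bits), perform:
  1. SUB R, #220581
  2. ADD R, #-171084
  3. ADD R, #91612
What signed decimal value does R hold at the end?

-228359

Start: R = 71694 = 0010001100000001110.
R = 71694 − 220581 = -148887 = 1011011101001101001
R = -148887 + (-171084) = -319971; wraps to 204317 = 0110001111000011101
R = 204317 + 91612 = 295929; wraps to -228359 = 1001000001111111001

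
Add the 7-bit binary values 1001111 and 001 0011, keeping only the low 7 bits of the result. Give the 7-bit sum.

1100010

  1001111
+ 0010011
= 1100010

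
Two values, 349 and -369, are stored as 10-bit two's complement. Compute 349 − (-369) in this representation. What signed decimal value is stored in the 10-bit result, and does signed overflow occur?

-306; overflow

349 → 0101011101
-369 → 1010001111
Subtract via negate-and-add: invert 1010001111 + 1 = 0101110001 (i.e. 369).
  0101011101
+ 0101110001
= 1011001110
Result 1011001110: MSB = 1 → 718 − 1024 = -306.
Both addends (after negating the subtrahend) are non-negative but the stored result is negative: signed overflow. The true value 349 − (-369) = 718 lies outside [-512, 511].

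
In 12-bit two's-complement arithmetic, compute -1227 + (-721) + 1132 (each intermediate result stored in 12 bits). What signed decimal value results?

-1227 + (-721) = -1948 (100001100100)
-1948 + 1132 = -816 (110011010000)

-816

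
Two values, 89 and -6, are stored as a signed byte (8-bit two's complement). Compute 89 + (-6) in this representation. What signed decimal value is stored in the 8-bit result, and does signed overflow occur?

83; no overflow

89 → 01011001
-6 → 11111010
  01011001
+ 11111010
= 01010011  (discard carry-out 1)
Result 01010011: MSB = 0 → value 83.
Addends have opposite signs, so signed overflow cannot occur.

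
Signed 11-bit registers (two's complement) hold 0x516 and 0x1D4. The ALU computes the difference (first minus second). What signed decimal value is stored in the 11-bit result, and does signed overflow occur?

834; overflow

0x516 = 10100010110 = -746 (signed)
0x1D4 = 00111010100 = 468 (signed)
Subtract via negate-and-add: invert 00111010100 + 1 = 11000101100 (i.e. -468).
  10100010110
+ 11000101100
= 01101000010  (discard carry-out 1)
Result 01101000010: MSB = 0 → value 834.
Both addends (after negating the subtrahend) are negative but the stored result is non-negative: signed overflow. The true value -746 − 468 = -1214 lies outside [-1024, 1023].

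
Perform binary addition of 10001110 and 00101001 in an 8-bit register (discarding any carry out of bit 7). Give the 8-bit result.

10110111

  10001110
+ 00101001
= 10110111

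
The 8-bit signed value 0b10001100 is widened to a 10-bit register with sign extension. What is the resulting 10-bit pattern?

1110001100

MSB of 10001100 is 1; replicate it into the new high bits.
11|10001100 → 1110001100 (still -116).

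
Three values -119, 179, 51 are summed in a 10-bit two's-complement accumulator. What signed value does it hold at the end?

111

-119 + 179 = 60 (0000111100)
60 + 51 = 111 (0001101111)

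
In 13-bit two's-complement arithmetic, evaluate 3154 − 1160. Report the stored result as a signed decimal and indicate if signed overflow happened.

3154 → 0110001010010
1160 → 0010010001000
Subtract via negate-and-add: invert 0010010001000 + 1 = 1101101111000 (i.e. -1160).
  0110001010010
+ 1101101111000
= 0011111001010  (discard carry-out 1)
Result 0011111001010: MSB = 0 → value 1994.
Addends (after negating the subtrahend) have opposite signs, so signed overflow cannot occur.

1994; no overflow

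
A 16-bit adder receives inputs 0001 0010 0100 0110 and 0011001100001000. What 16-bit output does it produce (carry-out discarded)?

  0001001001000110
+ 0011001100001000
= 0100010101001110

0100010101001110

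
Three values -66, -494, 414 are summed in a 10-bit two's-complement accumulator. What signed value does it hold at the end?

-146

-66 + (-494) = -560 → wraps to 464 (0111010000)
464 + 414 = 878 → wraps to -146 (1101101110)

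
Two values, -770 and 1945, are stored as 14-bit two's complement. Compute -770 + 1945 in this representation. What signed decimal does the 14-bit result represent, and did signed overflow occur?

1175; no overflow

-770 → 11110011111110
1945 → 00011110011001
  11110011111110
+ 00011110011001
= 00010010010111  (discard carry-out 1)
Result 00010010010111: MSB = 0 → value 1175.
Addends have opposite signs, so signed overflow cannot occur.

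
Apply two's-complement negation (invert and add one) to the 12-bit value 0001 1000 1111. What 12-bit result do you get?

Invert: 111001110000. Add 1: 111001110001.

111001110001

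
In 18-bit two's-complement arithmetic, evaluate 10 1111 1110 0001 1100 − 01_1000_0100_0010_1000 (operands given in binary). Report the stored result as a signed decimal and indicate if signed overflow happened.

10 1111 1110 0001 1100 → 101111111000011100 = -66020 (signed)
01_1000_0100_0010_1000 → 011000010000101000 = 99368 (signed)
Subtract via negate-and-add: invert 011000010000101000 + 1 = 100111101111011000 (i.e. -99368).
  101111111000011100
+ 100111101111011000
= 010111100111110100  (discard carry-out 1)
Result 010111100111110100: MSB = 0 → value 96756.
Both addends (after negating the subtrahend) are negative but the stored result is non-negative: signed overflow. The true value -66020 − 99368 = -165388 lies outside [-131072, 131071].

96756; overflow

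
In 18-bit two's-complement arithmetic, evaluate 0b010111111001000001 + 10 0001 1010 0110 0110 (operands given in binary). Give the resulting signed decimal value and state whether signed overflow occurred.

-26457; no overflow

0b010111111001000001 → 010111111001000001 = 97857 (signed)
10 0001 1010 0110 0110 → 100001101001100110 = -124314 (signed)
  010111111001000001
+ 100001101001100110
= 111001100010100111
Result 111001100010100111: MSB = 1 → 235687 − 262144 = -26457.
Addends have opposite signs, so signed overflow cannot occur.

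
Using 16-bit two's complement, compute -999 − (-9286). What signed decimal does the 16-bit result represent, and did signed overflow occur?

8287; no overflow

-999 → 1111110000011001
-9286 → 1101101110111010
Subtract via negate-and-add: invert 1101101110111010 + 1 = 0010010001000110 (i.e. 9286).
  1111110000011001
+ 0010010001000110
= 0010000001011111  (discard carry-out 1)
Result 0010000001011111: MSB = 0 → value 8287.
Addends (after negating the subtrahend) have opposite signs, so signed overflow cannot occur.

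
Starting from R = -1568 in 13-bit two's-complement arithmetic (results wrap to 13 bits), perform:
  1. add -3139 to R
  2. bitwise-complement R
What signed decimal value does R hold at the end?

-3486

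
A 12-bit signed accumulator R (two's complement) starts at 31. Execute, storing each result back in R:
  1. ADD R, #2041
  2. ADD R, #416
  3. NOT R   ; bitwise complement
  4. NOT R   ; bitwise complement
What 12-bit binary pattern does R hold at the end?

100110111000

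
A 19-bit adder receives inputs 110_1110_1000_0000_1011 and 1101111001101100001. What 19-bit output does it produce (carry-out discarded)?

1011101101101101100

  1101110100000001011
+ 1101111001101100001
= 1011101101101101100  (discard carry-out 1)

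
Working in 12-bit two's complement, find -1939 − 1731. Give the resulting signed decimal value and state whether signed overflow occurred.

426; overflow

-1939 → 100001101101
1731 → 011011000011
Subtract via negate-and-add: invert 011011000011 + 1 = 100100111101 (i.e. -1731).
  100001101101
+ 100100111101
= 000110101010  (discard carry-out 1)
Result 000110101010: MSB = 0 → value 426.
Both addends (after negating the subtrahend) are negative but the stored result is non-negative: signed overflow. The true value -1939 − 1731 = -3670 lies outside [-2048, 2047].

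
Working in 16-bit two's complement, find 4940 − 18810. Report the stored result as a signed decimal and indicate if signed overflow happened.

4940 → 0001001101001100
18810 → 0100100101111010
Subtract via negate-and-add: invert 0100100101111010 + 1 = 1011011010000110 (i.e. -18810).
  0001001101001100
+ 1011011010000110
= 1100100111010010
Result 1100100111010010: MSB = 1 → 51666 − 65536 = -13870.
Addends (after negating the subtrahend) have opposite signs, so signed overflow cannot occur.

-13870; no overflow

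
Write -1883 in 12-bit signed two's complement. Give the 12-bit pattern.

|-1883| = 1883 = 011101011011 in 12 bits.
Invert the bits: 100010100100. Add 1: 100010100101.

100010100101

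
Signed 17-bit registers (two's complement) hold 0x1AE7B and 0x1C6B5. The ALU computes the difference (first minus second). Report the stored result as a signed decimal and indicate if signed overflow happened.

-6202; no overflow

0x1AE7B = 11010111001111011 = -20869 (signed)
0x1C6B5 = 11100011010110101 = -14667 (signed)
Subtract via negate-and-add: invert 11100011010110101 + 1 = 00011100101001011 (i.e. 14667).
  11010111001111011
+ 00011100101001011
= 11110011111000110
Result 11110011111000110: MSB = 1 → 124870 − 131072 = -6202.
Addends (after negating the subtrahend) have opposite signs, so signed overflow cannot occur.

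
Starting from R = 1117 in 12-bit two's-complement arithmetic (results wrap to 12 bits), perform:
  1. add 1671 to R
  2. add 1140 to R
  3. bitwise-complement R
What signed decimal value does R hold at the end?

Start: R = 1117 = 010001011101.
R = 1117 + 1671 = 2788; wraps to -1308 = 101011100100
R = -1308 + 1140 = -168 = 111101011000
R = NOT 111101011000 = 000010100111 = 167

167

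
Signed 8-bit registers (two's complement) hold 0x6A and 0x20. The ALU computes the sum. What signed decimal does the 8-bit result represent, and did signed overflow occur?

-118; overflow

0x6A = 01101010 = 106 (signed)
0x20 = 00100000 = 32 (signed)
  01101010
+ 00100000
= 10001010
Result 10001010: MSB = 1 → 138 − 256 = -118.
Both addends are non-negative but the stored result is negative: signed overflow. The true value 106 + 32 = 138 lies outside [-128, 127].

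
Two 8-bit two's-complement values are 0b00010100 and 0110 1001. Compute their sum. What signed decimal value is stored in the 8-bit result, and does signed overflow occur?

0b00010100 → 00010100 = 20 (signed)
0110 1001 → 01101001 = 105 (signed)
  00010100
+ 01101001
= 01111101
Result 01111101: MSB = 0 → value 125.
Both addends are non-negative and so is the stored result: no signed overflow.

125; no overflow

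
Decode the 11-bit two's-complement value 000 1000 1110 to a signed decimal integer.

MSB is 0, so the value is non-negative: 00010001110 = 142.

142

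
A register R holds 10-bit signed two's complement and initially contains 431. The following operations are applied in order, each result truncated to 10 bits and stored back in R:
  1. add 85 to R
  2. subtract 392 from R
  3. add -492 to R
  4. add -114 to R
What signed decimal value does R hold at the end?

-482

Start: R = 431 = 0110101111.
R = 431 + 85 = 516; wraps to -508 = 1000000100
R = -508 − 392 = -900; wraps to 124 = 0001111100
R = 124 + (-492) = -368 = 1010010000
R = -368 + (-114) = -482 = 1000011110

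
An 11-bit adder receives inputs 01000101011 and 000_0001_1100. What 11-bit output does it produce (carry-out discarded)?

01001000111

  01000101011
+ 00000011100
= 01001000111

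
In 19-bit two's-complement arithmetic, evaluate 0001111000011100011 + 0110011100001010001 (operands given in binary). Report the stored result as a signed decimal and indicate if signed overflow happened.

-251596; overflow

0001111000011100011 = 61667 (signed)
0110011100001010001 = 211025 (signed)
  0001111000011100011
+ 0110011100001010001
= 1000010100100110100
Result 1000010100100110100: MSB = 1 → 272692 − 524288 = -251596.
Both addends are non-negative but the stored result is negative: signed overflow. The true value 61667 + 211025 = 272692 lies outside [-262144, 262143].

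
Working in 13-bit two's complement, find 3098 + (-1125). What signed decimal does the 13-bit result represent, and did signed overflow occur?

1973; no overflow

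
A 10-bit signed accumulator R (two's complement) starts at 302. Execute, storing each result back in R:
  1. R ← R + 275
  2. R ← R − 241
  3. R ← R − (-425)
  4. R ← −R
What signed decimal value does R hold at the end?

Start: R = 302 = 0100101110.
R = 302 + 275 = 577; wraps to -447 = 1001000001
R = -447 − 241 = -688; wraps to 336 = 0101010000
R = 336 − (-425) = 761; wraps to -263 = 1011111001
R = −(-263) = 263 = 0100000111

263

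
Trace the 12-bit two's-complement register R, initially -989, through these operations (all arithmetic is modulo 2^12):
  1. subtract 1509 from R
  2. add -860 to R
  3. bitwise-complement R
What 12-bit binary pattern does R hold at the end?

Start: R = -989 = 110000100011.
R = -989 − 1509 = -2498; wraps to 1598 = 011000111110
R = 1598 + (-860) = 738 = 001011100010
R = NOT 001011100010 = 110100011101 = -739

110100011101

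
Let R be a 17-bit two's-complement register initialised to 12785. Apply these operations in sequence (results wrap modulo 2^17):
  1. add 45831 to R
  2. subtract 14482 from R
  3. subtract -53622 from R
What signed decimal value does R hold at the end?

-33316

Start: R = 12785 = 00011000111110001.
R = 12785 + 45831 = 58616 = 01110010011111000
R = 58616 − 14482 = 44134 = 01010110001100110
R = 44134 − (-53622) = 97756; wraps to -33316 = 10111110111011100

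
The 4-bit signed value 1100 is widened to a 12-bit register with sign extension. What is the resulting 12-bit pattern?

MSB of 1100 is 1; replicate it into the new high bits.
11111111|1100 → 111111111100 (still -4).

111111111100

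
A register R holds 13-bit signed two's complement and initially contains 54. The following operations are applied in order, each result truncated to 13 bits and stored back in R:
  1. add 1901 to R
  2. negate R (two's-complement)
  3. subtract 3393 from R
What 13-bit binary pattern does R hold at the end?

0101100011100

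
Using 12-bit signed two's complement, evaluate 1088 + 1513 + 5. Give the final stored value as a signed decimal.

1088 + 1513 = 2601 → wraps to -1495 (101000101001)
-1495 + 5 = -1490 (101000101110)

-1490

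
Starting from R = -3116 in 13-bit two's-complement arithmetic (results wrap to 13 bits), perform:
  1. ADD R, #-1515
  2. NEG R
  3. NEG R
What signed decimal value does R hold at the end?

3561

Start: R = -3116 = 1001111010100.
R = -3116 + (-1515) = -4631; wraps to 3561 = 0110111101001
R = −(3561) = -3561 = 1001000010111
R = −(-3561) = 3561 = 0110111101001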